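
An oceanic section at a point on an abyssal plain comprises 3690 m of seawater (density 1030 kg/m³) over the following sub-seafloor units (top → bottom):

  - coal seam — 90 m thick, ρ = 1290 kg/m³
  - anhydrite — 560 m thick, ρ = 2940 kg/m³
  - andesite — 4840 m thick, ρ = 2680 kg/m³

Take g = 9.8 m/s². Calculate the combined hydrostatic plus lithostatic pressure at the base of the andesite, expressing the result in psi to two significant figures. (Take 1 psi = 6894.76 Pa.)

26000 psi

seawater: 1030 kg/m³ × 9.8 m/s² × 3690 m = 3.725×10^7 Pa = 5402 psi
coal seam: 1290 kg/m³ × 9.8 m/s² × 90 m = 1.138×10^6 Pa = 165.0 psi
anhydrite: 2940 kg/m³ × 9.8 m/s² × 560 m = 1.613×10^7 Pa = 2340 psi
andesite: 2680 kg/m³ × 9.8 m/s² × 4840 m = 1.271×10^8 Pa = 18437 psi
Total = 5402 + 165.0 + 2340 + 18437 = 26344 psi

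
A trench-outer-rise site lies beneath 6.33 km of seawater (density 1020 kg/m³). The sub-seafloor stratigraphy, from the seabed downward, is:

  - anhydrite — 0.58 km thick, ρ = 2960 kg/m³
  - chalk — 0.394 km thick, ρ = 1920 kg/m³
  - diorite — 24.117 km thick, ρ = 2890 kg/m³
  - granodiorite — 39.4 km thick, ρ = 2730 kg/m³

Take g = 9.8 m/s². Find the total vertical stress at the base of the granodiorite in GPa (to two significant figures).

1.8 GPa

seawater: 1020 kg/m³ × 9.8 m/s² × 6330 m = 6.327×10^7 Pa = 0.06327 GPa
anhydrite: 2960 kg/m³ × 9.8 m/s² × 580 m = 1.682×10^7 Pa = 0.01682 GPa
chalk: 1920 kg/m³ × 9.8 m/s² × 394 m = 7.414×10^6 Pa = 7.414×10^-3 GPa
diorite: 2890 kg/m³ × 9.8 m/s² × 24117 m = 6.830×10^8 Pa = 0.6830 GPa
granodiorite: 2730 kg/m³ × 9.8 m/s² × 39400 m = 1.054×10^9 Pa = 1.054 GPa
Total = 0.06327 + 0.01682 + 7.414×10^-3 + 0.6830 + 1.054 = 1.8247 GPa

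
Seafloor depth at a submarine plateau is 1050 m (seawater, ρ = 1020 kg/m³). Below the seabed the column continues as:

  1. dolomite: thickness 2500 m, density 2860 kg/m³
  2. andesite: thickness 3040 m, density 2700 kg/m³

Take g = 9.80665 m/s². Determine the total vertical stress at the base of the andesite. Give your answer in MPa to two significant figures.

160 MPa

seawater: 1020 kg/m³ × 9.80665 m/s² × 1050 m = 1.050×10^7 Pa = 10.50 MPa
dolomite: 2860 kg/m³ × 9.80665 m/s² × 2500 m = 7.012×10^7 Pa = 70.12 MPa
andesite: 2700 kg/m³ × 9.80665 m/s² × 3040 m = 8.049×10^7 Pa = 80.49 MPa
Total = 10.50 + 70.12 + 80.49 = 161.11 MPa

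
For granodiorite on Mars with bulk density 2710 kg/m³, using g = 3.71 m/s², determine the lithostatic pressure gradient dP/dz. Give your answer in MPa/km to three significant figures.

10.1 MPa/km

dP/dz = ρg = 2710 kg/m³ × 3.71 m/s² = 10054 Pa/m
= 10054 Pa/m × (1 MPa/km / 1000.0 Pa/m) = 10.054 MPa/km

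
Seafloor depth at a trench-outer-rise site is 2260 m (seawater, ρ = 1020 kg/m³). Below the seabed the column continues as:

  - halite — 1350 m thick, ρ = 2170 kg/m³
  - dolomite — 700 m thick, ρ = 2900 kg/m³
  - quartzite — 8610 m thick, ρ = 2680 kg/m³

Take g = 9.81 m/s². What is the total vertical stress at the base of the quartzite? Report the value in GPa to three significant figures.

seawater: 1020 kg/m³ × 9.81 m/s² × 2260 m = 2.261×10^7 Pa = 0.02261 GPa
halite: 2170 kg/m³ × 9.81 m/s² × 1350 m = 2.874×10^7 Pa = 0.02874 GPa
dolomite: 2900 kg/m³ × 9.81 m/s² × 700 m = 1.991×10^7 Pa = 0.01991 GPa
quartzite: 2680 kg/m³ × 9.81 m/s² × 8610 m = 2.264×10^8 Pa = 0.2264 GPa
Total = 0.02261 + 0.02874 + 0.01991 + 0.2264 = 0.29763 GPa

0.298 GPa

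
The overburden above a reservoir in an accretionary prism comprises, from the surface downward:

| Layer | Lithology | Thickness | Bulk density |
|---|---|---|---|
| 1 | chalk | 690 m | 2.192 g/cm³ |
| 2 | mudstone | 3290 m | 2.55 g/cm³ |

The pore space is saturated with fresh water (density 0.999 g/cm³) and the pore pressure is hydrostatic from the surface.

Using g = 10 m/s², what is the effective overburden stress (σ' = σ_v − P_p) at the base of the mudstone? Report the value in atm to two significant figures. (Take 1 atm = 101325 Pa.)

Overburden (lithostatic) stress σ_v:
chalk: 2192 kg/m³ × 10 m/s² × 690 m = 1.512×10^7 Pa = 15.12 MPa
mudstone: 2550 kg/m³ × 10 m/s² × 3290 m = 8.389×10^7 Pa = 83.89 MPa
Total = 15.12 + 83.89 = 99.020 MPa
Pore pressure P_p = 999 kg/m³ × 10 m/s² × 3980 m = 3.976×10^7 Pa = 39.76 MPa
Effective stress σ' = σ_v − P_p = 99.02 − 39.76 = 59.260 MPa = 584.85 atm

580 atm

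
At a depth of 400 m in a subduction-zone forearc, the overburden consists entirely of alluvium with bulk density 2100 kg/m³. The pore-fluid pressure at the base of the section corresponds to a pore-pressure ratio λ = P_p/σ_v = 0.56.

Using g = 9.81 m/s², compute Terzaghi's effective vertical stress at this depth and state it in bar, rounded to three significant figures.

36.3 bar

Overburden (lithostatic) stress σ_v:
alluvium: 2100 kg/m³ × 9.81 m/s² × 400 m = 8.240×10^6 Pa = 8.240 MPa
Pore pressure P_p = λ·σ_v = 0.56 × 8.240 MPa = 4.615 MPa
Effective stress σ' = σ_v − P_p = 8.240 − 4.615 = 3.6258 MPa = 36.258 bar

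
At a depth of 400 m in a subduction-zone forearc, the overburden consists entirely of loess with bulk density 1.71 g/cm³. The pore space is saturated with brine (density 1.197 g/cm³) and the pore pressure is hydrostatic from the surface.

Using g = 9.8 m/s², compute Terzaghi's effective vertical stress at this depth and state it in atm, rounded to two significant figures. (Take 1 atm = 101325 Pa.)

Overburden (lithostatic) stress σ_v:
loess: 1710 kg/m³ × 9.8 m/s² × 400 m = 6.703×10^6 Pa = 6.703 MPa
Pore pressure P_p = 1197 kg/m³ × 9.8 m/s² × 400 m = 4.692×10^6 Pa = 4.692 MPa
Effective stress σ' = σ_v − P_p = 6.703 − 4.692 = 2.0110 MPa = 19.847 atm

20 atm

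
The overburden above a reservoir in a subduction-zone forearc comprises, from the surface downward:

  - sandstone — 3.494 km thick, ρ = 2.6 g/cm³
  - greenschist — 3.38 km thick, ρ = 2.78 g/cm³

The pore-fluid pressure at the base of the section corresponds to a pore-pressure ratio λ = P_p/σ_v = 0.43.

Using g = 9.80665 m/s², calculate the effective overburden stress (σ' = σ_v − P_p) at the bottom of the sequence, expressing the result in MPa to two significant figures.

Overburden (lithostatic) stress σ_v:
sandstone: 2600 kg/m³ × 9.80665 m/s² × 3494 m = 8.909×10^7 Pa = 89.09 MPa
greenschist: 2780 kg/m³ × 9.80665 m/s² × 3380 m = 9.215×10^7 Pa = 92.15 MPa
Total = 89.09 + 92.15 = 181.23 MPa
Pore pressure P_p = λ·σ_v = 0.43 × 181.2 MPa = 77.93 MPa
Effective stress σ' = σ_v − P_p = 181.2 − 77.93 = 103.30 MPa

100 MPa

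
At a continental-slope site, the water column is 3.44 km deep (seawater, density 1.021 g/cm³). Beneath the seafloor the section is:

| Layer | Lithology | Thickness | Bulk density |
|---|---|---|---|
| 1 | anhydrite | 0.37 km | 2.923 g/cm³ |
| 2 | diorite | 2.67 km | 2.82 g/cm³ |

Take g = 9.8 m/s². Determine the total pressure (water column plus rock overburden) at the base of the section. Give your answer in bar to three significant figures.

1190 bar

seawater: 1021 kg/m³ × 9.8 m/s² × 3440 m = 3.442×10^7 Pa = 344.2 bar
anhydrite: 2923 kg/m³ × 9.8 m/s² × 370 m = 1.060×10^7 Pa = 106.0 bar
diorite: 2820 kg/m³ × 9.8 m/s² × 2670 m = 7.379×10^7 Pa = 737.9 bar
Total = 344.2 + 106.0 + 737.9 = 1188.1 bar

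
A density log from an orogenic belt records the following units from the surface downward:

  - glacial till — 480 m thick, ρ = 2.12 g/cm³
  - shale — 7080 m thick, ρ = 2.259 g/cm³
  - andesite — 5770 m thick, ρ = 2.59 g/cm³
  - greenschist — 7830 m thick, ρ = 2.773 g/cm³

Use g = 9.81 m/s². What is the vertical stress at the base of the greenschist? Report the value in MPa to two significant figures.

glacial till: 2120 kg/m³ × 9.81 m/s² × 480 m = 9.983×10^6 Pa = 9.983 MPa
shale: 2259 kg/m³ × 9.81 m/s² × 7080 m = 1.569×10^8 Pa = 156.9 MPa
andesite: 2590 kg/m³ × 9.81 m/s² × 5770 m = 1.466×10^8 Pa = 146.6 MPa
greenschist: 2773 kg/m³ × 9.81 m/s² × 7830 m = 2.130×10^8 Pa = 213.0 MPa
Total = 9.983 + 156.9 + 146.6 + 213.0 = 526.49 MPa

530 MPa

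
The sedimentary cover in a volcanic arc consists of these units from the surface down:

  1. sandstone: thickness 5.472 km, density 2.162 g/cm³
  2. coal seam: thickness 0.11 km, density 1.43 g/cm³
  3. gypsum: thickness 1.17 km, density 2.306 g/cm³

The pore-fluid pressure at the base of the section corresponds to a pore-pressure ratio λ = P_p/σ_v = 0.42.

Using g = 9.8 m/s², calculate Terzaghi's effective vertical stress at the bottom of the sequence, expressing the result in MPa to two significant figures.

Overburden (lithostatic) stress σ_v:
sandstone: 2162 kg/m³ × 9.8 m/s² × 5472 m = 1.159×10^8 Pa = 115.9 MPa
coal seam: 1430 kg/m³ × 9.8 m/s² × 110 m = 1.542×10^6 Pa = 1.542 MPa
gypsum: 2306 kg/m³ × 9.8 m/s² × 1170 m = 2.644×10^7 Pa = 26.44 MPa
Total = 115.9 + 1.542 + 26.44 = 143.92 MPa
Pore pressure P_p = λ·σ_v = 0.42 × 143.9 MPa = 60.45 MPa
Effective stress σ' = σ_v − P_p = 143.9 − 60.45 = 83.474 MPa

83 MPa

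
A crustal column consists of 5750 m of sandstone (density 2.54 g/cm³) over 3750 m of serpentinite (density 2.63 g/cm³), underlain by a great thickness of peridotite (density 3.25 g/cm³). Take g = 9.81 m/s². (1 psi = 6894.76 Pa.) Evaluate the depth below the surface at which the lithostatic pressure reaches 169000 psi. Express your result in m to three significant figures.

Pressure at base of upper layers: 2540×9.81×5750 + 2630×9.81×3750 = 2.400×10^8 Pa = 34813 psi
Remaining pressure to be supplied by peridotite: 1.165×10^9 − 2.400×10^8 = 9.252×10^8 Pa
Additional depth in peridotite = 9.252×10^8 Pa / (3250 kg/m³ × 9.81 m/s²) = 29019 m
Total depth = 9500 m + 29019 m = 38519 m

38500 m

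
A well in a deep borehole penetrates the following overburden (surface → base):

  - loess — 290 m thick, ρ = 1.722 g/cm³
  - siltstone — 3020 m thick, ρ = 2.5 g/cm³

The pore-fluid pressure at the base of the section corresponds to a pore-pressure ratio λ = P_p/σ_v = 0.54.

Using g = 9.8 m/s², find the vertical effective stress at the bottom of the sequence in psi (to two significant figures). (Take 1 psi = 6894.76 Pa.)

5300 psi

Overburden (lithostatic) stress σ_v:
loess: 1722 kg/m³ × 9.8 m/s² × 290 m = 4.894×10^6 Pa = 4.894 MPa
siltstone: 2500 kg/m³ × 9.8 m/s² × 3020 m = 7.399×10^7 Pa = 73.99 MPa
Total = 4.894 + 73.99 = 78.884 MPa
Pore pressure P_p = λ·σ_v = 0.54 × 78.88 MPa = 42.60 MPa
Effective stress σ' = σ_v − P_p = 78.88 − 42.60 = 36.287 MPa = 5262.9 psi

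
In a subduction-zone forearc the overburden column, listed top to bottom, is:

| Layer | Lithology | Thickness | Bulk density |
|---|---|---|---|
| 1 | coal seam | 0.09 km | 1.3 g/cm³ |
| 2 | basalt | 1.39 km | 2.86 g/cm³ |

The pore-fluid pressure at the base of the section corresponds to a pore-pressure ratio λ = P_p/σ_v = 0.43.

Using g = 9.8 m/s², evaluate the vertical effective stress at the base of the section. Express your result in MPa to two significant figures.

23 MPa

Overburden (lithostatic) stress σ_v:
coal seam: 1300 kg/m³ × 9.8 m/s² × 90 m = 1.147×10^6 Pa = 1.147 MPa
basalt: 2860 kg/m³ × 9.8 m/s² × 1390 m = 3.896×10^7 Pa = 38.96 MPa
Total = 1.147 + 38.96 = 40.106 MPa
Pore pressure P_p = λ·σ_v = 0.43 × 40.11 MPa = 17.25 MPa
Effective stress σ' = σ_v − P_p = 40.11 − 17.25 = 22.860 MPa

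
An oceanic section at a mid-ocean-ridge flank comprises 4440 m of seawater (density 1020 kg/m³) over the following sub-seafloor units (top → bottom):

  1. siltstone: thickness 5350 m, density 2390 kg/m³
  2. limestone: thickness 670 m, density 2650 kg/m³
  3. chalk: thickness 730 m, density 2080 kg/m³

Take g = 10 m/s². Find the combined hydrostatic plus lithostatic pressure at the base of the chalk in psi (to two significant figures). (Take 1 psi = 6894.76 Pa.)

seawater: 1020 kg/m³ × 10 m/s² × 4440 m = 4.529×10^7 Pa = 6568 psi
siltstone: 2390 kg/m³ × 10 m/s² × 5350 m = 1.279×10^8 Pa = 18545 psi
limestone: 2650 kg/m³ × 10 m/s² × 670 m = 1.776×10^7 Pa = 2575 psi
chalk: 2080 kg/m³ × 10 m/s² × 730 m = 1.518×10^7 Pa = 2202 psi
Total = 6568 + 18545 + 2575 + 2202 = 29891 psi

30000 psi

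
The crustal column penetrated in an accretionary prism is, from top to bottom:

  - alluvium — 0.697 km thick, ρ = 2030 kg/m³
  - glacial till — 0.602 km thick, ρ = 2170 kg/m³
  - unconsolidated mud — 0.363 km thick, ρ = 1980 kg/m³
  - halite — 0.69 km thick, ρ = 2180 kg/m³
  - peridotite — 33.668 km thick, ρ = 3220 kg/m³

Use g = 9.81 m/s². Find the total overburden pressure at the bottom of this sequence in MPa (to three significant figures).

1110 MPa

alluvium: 2030 kg/m³ × 9.81 m/s² × 697 m = 1.388×10^7 Pa = 13.88 MPa
glacial till: 2170 kg/m³ × 9.81 m/s² × 602 m = 1.282×10^7 Pa = 12.82 MPa
unconsolidated mud: 1980 kg/m³ × 9.81 m/s² × 363 m = 7.051×10^6 Pa = 7.051 MPa
halite: 2180 kg/m³ × 9.81 m/s² × 690 m = 1.476×10^7 Pa = 14.76 MPa
peridotite: 3220 kg/m³ × 9.81 m/s² × 33668 m = 1.064×10^9 Pa = 1064 MPa
Total = 13.88 + 12.82 + 7.051 + 14.76 + 1064 = 1112.0 MPa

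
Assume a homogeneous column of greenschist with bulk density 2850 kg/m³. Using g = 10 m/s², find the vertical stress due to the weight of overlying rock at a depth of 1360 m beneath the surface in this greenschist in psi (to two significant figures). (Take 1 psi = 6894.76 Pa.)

greenschist: 2850 kg/m³ × 10 m/s² × 1360 m = 3.876×10^7 Pa = 5622 psi

5600 psi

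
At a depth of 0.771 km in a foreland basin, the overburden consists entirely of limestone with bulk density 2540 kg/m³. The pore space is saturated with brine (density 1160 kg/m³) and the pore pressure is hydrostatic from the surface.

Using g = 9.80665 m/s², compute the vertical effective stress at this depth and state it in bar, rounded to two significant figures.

Overburden (lithostatic) stress σ_v:
limestone: 2540 kg/m³ × 9.80665 m/s² × 771 m = 1.920×10^7 Pa = 19.20 MPa
Pore pressure P_p = 1160 kg/m³ × 9.80665 m/s² × 771 m = 8.771×10^6 Pa = 8.771 MPa
Effective stress σ' = σ_v − P_p = 19.20 − 8.771 = 10.434 MPa = 104.34 bar

100 bar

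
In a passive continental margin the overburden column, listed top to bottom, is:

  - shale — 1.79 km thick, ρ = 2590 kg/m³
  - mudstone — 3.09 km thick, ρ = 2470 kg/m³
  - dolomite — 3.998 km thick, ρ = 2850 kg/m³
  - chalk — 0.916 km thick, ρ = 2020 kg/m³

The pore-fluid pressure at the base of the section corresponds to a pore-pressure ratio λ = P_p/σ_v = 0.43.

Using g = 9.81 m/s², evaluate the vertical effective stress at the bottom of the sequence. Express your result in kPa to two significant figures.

140000 kPa

Overburden (lithostatic) stress σ_v:
shale: 2590 kg/m³ × 9.81 m/s² × 1790 m = 4.548×10^7 Pa = 45.48 MPa
mudstone: 2470 kg/m³ × 9.81 m/s² × 3090 m = 7.487×10^7 Pa = 74.87 MPa
dolomite: 2850 kg/m³ × 9.81 m/s² × 3998 m = 1.118×10^8 Pa = 111.8 MPa
chalk: 2020 kg/m³ × 9.81 m/s² × 916 m = 1.815×10^7 Pa = 18.15 MPa
Total = 45.48 + 74.87 + 111.8 + 18.15 = 250.28 MPa
Pore pressure P_p = λ·σ_v = 0.43 × 250.3 MPa = 107.6 MPa
Effective stress σ' = σ_v − P_p = 250.3 − 107.6 = 142.66 MPa = 1.4266×10^5 kPa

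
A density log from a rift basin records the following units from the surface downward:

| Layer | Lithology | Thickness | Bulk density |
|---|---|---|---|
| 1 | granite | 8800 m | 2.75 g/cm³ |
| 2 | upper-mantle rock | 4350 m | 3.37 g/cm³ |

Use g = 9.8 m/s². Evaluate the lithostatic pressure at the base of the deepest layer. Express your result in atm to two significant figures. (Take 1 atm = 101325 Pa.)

granite: 2750 kg/m³ × 9.8 m/s² × 8800 m = 2.372×10^8 Pa = 2341 atm
upper-mantle rock: 3370 kg/m³ × 9.8 m/s² × 4350 m = 1.437×10^8 Pa = 1418 atm
Total = 2341 + 1418 = 3758.4 atm

3800 atm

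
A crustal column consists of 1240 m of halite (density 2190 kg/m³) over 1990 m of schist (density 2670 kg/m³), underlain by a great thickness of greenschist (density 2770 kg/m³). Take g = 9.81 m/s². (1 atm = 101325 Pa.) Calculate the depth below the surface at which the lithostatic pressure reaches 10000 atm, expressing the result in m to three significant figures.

Pressure at base of upper layers: 2190×9.81×1240 + 2670×9.81×1990 = 7.876×10^7 Pa = 777.3 atm
Remaining pressure to be supplied by greenschist: 1.013×10^9 − 7.876×10^7 = 9.345×10^8 Pa
Additional depth in greenschist = 9.345×10^8 Pa / (2770 kg/m³ × 9.81 m/s²) = 34389 m
Total depth = 3230 m + 34389 m = 37619 m

37600 m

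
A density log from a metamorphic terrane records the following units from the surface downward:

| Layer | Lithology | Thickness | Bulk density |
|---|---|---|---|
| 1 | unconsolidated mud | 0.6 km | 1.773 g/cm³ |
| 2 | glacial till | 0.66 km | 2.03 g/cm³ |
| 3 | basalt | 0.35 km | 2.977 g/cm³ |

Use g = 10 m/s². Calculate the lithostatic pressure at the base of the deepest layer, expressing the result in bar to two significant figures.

340 bar

unconsolidated mud: 1773 kg/m³ × 10 m/s² × 600 m = 1.064×10^7 Pa = 106.4 bar
glacial till: 2030 kg/m³ × 10 m/s² × 660 m = 1.340×10^7 Pa = 134.0 bar
basalt: 2977 kg/m³ × 10 m/s² × 350 m = 1.042×10^7 Pa = 104.2 bar
Total = 106.4 + 134.0 + 104.2 = 344.55 bar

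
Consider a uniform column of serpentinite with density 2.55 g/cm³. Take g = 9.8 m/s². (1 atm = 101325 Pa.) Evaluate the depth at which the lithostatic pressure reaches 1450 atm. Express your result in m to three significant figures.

5880 m

h = P/(ρg) = 1450 atm / (2550 kg/m³ × 9.8 m/s²) = 1.469×10^8 Pa / 24990 Pa/m = 5879.2 m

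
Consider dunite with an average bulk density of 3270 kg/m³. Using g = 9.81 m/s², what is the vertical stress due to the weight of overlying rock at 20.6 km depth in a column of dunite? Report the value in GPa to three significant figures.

dunite: 3270 kg/m³ × 9.81 m/s² × 20600 m = 6.608×10^8 Pa = 0.6608 GPa

0.661 GPa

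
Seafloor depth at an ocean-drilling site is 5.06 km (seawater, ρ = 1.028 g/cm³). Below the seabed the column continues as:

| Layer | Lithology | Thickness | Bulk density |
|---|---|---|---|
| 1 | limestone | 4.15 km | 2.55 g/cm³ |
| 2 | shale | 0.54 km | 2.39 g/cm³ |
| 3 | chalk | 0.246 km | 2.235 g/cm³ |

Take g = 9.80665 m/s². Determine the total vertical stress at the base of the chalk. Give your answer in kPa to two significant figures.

seawater: 1028 kg/m³ × 9.80665 m/s² × 5060 m = 5.101×10^7 Pa = 51011 kPa
limestone: 2550 kg/m³ × 9.80665 m/s² × 4150 m = 1.038×10^8 Pa = 1.038×10^5 kPa
shale: 2390 kg/m³ × 9.80665 m/s² × 540 m = 1.266×10^7 Pa = 12656 kPa
chalk: 2235 kg/m³ × 9.80665 m/s² × 246 m = 5.392×10^6 Pa = 5392 kPa
Total = 51011 + 1.038×10^5 + 12656 + 5392 = 1.7284×10^5 kPa

170000 kPa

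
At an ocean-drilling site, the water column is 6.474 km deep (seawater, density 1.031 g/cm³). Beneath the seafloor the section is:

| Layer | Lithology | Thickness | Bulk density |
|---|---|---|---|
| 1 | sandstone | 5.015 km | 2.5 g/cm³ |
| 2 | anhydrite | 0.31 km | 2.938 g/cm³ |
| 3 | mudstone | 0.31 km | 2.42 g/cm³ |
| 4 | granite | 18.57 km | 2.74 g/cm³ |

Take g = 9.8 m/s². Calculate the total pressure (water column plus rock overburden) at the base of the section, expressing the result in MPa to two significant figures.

700 MPa

seawater: 1031 kg/m³ × 9.8 m/s² × 6474 m = 6.541×10^7 Pa = 65.41 MPa
sandstone: 2500 kg/m³ × 9.8 m/s² × 5015 m = 1.229×10^8 Pa = 122.9 MPa
anhydrite: 2938 kg/m³ × 9.8 m/s² × 310 m = 8.926×10^6 Pa = 8.926 MPa
mudstone: 2420 kg/m³ × 9.8 m/s² × 310 m = 7.352×10^6 Pa = 7.352 MPa
granite: 2740 kg/m³ × 9.8 m/s² × 18570 m = 4.986×10^8 Pa = 498.6 MPa
Total = 65.41 + 122.9 + 8.926 + 7.352 + 498.6 = 703.20 MPa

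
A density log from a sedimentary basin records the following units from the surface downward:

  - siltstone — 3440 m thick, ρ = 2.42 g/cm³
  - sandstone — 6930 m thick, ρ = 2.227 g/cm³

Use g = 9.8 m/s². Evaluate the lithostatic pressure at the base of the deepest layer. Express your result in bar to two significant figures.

siltstone: 2420 kg/m³ × 9.8 m/s² × 3440 m = 8.158×10^7 Pa = 815.8 bar
sandstone: 2227 kg/m³ × 9.8 m/s² × 6930 m = 1.512×10^8 Pa = 1512 bar
Total = 815.8 + 1512 = 2328.3 bar

2300 bar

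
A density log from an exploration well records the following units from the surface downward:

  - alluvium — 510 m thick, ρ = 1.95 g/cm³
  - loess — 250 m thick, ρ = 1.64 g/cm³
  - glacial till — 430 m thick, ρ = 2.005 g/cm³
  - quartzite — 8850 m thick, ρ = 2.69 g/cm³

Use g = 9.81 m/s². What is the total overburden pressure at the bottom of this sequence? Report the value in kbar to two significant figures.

2.6 kbar

alluvium: 1950 kg/m³ × 9.81 m/s² × 510 m = 9.756×10^6 Pa = 0.09756 kbar
loess: 1640 kg/m³ × 9.81 m/s² × 250 m = 4.022×10^6 Pa = 0.04022 kbar
glacial till: 2005 kg/m³ × 9.81 m/s² × 430 m = 8.458×10^6 Pa = 0.08458 kbar
quartzite: 2690 kg/m³ × 9.81 m/s² × 8850 m = 2.335×10^8 Pa = 2.335 kbar
Total = 0.09756 + 0.04022 + 0.08458 + 2.335 = 2.5578 kbar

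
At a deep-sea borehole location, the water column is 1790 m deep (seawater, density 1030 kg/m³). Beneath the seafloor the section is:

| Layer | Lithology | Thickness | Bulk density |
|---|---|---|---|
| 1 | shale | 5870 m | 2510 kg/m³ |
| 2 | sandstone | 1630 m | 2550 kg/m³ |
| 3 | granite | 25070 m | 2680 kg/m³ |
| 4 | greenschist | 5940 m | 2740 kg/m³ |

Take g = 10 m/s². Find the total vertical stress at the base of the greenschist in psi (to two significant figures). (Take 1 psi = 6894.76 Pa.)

seawater: 1030 kg/m³ × 10 m/s² × 1790 m = 1.844×10^7 Pa = 2674 psi
shale: 2510 kg/m³ × 10 m/s² × 5870 m = 1.473×10^8 Pa = 21369 psi
sandstone: 2550 kg/m³ × 10 m/s² × 1630 m = 4.157×10^7 Pa = 6028 psi
granite: 2680 kg/m³ × 10 m/s² × 25070 m = 6.719×10^8 Pa = 97447 psi
greenschist: 2740 kg/m³ × 10 m/s² × 5940 m = 1.628×10^8 Pa = 23606 psi
Total = 2674 + 21369 + 6028 + 97447 + 23606 = 1.5113×10^5 psi

150000 psi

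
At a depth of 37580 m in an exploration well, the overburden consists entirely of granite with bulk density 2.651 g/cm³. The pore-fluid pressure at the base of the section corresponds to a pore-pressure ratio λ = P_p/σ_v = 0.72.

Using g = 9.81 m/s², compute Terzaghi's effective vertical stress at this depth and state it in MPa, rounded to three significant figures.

Overburden (lithostatic) stress σ_v:
granite: 2651 kg/m³ × 9.81 m/s² × 37580 m = 9.773×10^8 Pa = 977.3 MPa
Pore pressure P_p = λ·σ_v = 0.72 × 977.3 MPa = 703.7 MPa
Effective stress σ' = σ_v − P_p = 977.3 − 703.7 = 273.65 MPa

274 MPa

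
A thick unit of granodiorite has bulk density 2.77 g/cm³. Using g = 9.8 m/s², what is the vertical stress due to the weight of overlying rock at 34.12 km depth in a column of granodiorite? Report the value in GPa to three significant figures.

granodiorite: 2770 kg/m³ × 9.8 m/s² × 34120 m = 9.262×10^8 Pa = 0.9262 GPa

0.926 GPa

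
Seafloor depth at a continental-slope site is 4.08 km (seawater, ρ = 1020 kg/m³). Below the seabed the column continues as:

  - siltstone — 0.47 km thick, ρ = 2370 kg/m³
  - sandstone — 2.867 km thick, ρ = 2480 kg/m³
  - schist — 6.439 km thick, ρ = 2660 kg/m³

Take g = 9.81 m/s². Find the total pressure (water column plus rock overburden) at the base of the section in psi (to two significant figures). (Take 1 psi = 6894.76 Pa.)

42000 psi

seawater: 1020 kg/m³ × 9.81 m/s² × 4080 m = 4.083×10^7 Pa = 5921 psi
siltstone: 2370 kg/m³ × 9.81 m/s² × 470 m = 1.093×10^7 Pa = 1585 psi
sandstone: 2480 kg/m³ × 9.81 m/s² × 2867 m = 6.975×10^7 Pa = 10116 psi
schist: 2660 kg/m³ × 9.81 m/s² × 6439 m = 1.680×10^8 Pa = 24370 psi
Total = 5921 + 1585 + 10116 + 24370 = 41992 psi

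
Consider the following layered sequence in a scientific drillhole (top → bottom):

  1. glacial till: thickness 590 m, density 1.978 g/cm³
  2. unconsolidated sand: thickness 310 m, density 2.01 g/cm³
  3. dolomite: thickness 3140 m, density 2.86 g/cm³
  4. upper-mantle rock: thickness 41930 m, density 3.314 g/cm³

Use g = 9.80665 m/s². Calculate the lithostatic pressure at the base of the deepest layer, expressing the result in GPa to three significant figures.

1.47 GPa

glacial till: 1978 kg/m³ × 9.80665 m/s² × 590 m = 1.144×10^7 Pa = 0.01144 GPa
unconsolidated sand: 2010 kg/m³ × 9.80665 m/s² × 310 m = 6.111×10^6 Pa = 6.111×10^-3 GPa
dolomite: 2860 kg/m³ × 9.80665 m/s² × 3140 m = 8.807×10^7 Pa = 0.08807 GPa
upper-mantle rock: 3314 kg/m³ × 9.80665 m/s² × 41930 m = 1.363×10^9 Pa = 1.363 GPa
Total = 0.01144 + 6.111×10^-3 + 0.08807 + 1.363 = 1.4683 GPa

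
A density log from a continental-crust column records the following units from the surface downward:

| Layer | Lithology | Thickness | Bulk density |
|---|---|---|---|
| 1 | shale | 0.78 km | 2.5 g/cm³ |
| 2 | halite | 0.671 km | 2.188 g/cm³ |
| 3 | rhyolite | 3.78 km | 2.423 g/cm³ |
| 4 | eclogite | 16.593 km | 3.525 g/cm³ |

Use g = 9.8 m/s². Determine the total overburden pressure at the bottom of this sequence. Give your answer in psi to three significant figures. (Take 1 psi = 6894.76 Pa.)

101000 psi

shale: 2500 kg/m³ × 9.8 m/s² × 780 m = 1.911×10^7 Pa = 2772 psi
halite: 2188 kg/m³ × 9.8 m/s² × 671 m = 1.439×10^7 Pa = 2087 psi
rhyolite: 2423 kg/m³ × 9.8 m/s² × 3780 m = 8.976×10^7 Pa = 13018 psi
eclogite: 3525 kg/m³ × 9.8 m/s² × 16593 m = 5.732×10^8 Pa = 83136 psi
Total = 2772 + 2087 + 13018 + 83136 = 1.0101×10^5 psi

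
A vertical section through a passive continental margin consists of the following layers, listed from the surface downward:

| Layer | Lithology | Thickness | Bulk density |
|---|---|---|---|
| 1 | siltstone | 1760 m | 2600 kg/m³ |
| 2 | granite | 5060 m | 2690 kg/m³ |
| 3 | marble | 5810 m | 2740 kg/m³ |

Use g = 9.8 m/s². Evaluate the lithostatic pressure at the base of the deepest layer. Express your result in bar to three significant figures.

3340 bar

siltstone: 2600 kg/m³ × 9.8 m/s² × 1760 m = 4.484×10^7 Pa = 448.4 bar
granite: 2690 kg/m³ × 9.8 m/s² × 5060 m = 1.334×10^8 Pa = 1334 bar
marble: 2740 kg/m³ × 9.8 m/s² × 5810 m = 1.560×10^8 Pa = 1560 bar
Total = 448.4 + 1334 + 1560 = 3342.5 bar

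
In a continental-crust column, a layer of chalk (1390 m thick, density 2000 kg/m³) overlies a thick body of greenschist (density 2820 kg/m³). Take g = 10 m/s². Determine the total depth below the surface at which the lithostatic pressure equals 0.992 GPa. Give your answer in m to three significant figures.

Pressure at base of upper layers: 2000×10×1390 = 2.780×10^7 Pa = 0.02780 GPa
Remaining pressure to be supplied by greenschist: 9.920×10^8 − 2.780×10^7 = 9.642×10^8 Pa
Additional depth in greenschist = 9.642×10^8 Pa / (2820 kg/m³ × 10 m/s²) = 34191 m
Total depth = 1390 m + 34191 m = 35581 m

35600 m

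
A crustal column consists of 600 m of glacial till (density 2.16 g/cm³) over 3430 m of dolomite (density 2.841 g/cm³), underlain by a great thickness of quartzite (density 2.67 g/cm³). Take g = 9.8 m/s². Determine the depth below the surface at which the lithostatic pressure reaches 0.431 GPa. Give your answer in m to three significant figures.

Pressure at base of upper layers: 2160×9.8×600 + 2841×9.8×3430 = 1.082×10^8 Pa = 0.1082 GPa
Remaining pressure to be supplied by quartzite: 4.310×10^8 − 1.082×10^8 = 3.228×10^8 Pa
Additional depth in quartzite = 3.228×10^8 Pa / (2670 kg/m³ × 9.8 m/s²) = 12337 m
Total depth = 4030 m + 12337 m = 16367 m

16400 m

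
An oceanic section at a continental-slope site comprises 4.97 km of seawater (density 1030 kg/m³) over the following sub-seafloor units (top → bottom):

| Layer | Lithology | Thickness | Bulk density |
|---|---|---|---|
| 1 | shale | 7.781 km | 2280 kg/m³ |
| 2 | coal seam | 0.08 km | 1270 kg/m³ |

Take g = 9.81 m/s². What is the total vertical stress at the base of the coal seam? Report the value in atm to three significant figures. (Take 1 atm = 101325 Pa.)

2220 atm

seawater: 1030 kg/m³ × 9.81 m/s² × 4970 m = 5.022×10^7 Pa = 495.6 atm
shale: 2280 kg/m³ × 9.81 m/s² × 7781 m = 1.740×10^8 Pa = 1718 atm
coal seam: 1270 kg/m³ × 9.81 m/s² × 80 m = 9.967×10^5 Pa = 9.837 atm
Total = 495.6 + 1718 + 9.837 = 2223.1 atm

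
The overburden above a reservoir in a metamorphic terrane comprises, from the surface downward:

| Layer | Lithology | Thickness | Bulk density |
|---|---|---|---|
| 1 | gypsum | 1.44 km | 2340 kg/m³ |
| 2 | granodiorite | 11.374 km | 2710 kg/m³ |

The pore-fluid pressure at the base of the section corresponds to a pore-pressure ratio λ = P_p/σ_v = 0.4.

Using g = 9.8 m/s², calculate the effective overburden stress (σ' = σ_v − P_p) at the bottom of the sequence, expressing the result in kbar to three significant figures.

Overburden (lithostatic) stress σ_v:
gypsum: 2340 kg/m³ × 9.8 m/s² × 1440 m = 3.302×10^7 Pa = 33.02 MPa
granodiorite: 2710 kg/m³ × 9.8 m/s² × 11374 m = 3.021×10^8 Pa = 302.1 MPa
Total = 33.02 + 302.1 = 335.09 MPa
Pore pressure P_p = λ·σ_v = 0.4 × 335.1 MPa = 134.0 MPa
Effective stress σ' = σ_v − P_p = 335.1 − 134.0 = 201.06 MPa = 2.0106 kbar

2.01 kbar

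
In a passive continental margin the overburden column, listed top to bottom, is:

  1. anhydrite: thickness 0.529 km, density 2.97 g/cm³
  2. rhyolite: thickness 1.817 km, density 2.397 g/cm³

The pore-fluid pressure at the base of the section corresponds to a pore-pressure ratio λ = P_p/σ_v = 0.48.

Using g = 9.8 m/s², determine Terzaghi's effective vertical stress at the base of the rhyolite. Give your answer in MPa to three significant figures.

Overburden (lithostatic) stress σ_v:
anhydrite: 2970 kg/m³ × 9.8 m/s² × 529 m = 1.540×10^7 Pa = 15.40 MPa
rhyolite: 2397 kg/m³ × 9.8 m/s² × 1817 m = 4.268×10^7 Pa = 42.68 MPa
Total = 15.40 + 42.68 = 58.079 MPa
Pore pressure P_p = λ·σ_v = 0.48 × 58.08 MPa = 27.88 MPa
Effective stress σ' = σ_v − P_p = 58.08 − 27.88 = 30.201 MPa

30.2 MPa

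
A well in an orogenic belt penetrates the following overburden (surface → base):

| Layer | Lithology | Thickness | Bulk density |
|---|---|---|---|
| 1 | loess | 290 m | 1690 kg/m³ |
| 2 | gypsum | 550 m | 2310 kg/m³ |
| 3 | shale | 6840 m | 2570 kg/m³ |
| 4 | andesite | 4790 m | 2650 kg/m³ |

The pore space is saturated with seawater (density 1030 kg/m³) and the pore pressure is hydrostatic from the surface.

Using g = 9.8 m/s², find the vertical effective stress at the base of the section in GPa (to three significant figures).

0.188 GPa

Overburden (lithostatic) stress σ_v:
loess: 1690 kg/m³ × 9.8 m/s² × 290 m = 4.803×10^6 Pa = 4.803 MPa
gypsum: 2310 kg/m³ × 9.8 m/s² × 550 m = 1.245×10^7 Pa = 12.45 MPa
shale: 2570 kg/m³ × 9.8 m/s² × 6840 m = 1.723×10^8 Pa = 172.3 MPa
andesite: 2650 kg/m³ × 9.8 m/s² × 4790 m = 1.244×10^8 Pa = 124.4 MPa
Total = 4.803 + 12.45 + 172.3 + 124.4 = 313.92 MPa
Pore pressure P_p = 1030 kg/m³ × 9.8 m/s² × 12470 m = 1.259×10^8 Pa = 125.9 MPa
Effective stress σ' = σ_v − P_p = 313.9 − 125.9 = 188.05 MPa = 0.18805 GPa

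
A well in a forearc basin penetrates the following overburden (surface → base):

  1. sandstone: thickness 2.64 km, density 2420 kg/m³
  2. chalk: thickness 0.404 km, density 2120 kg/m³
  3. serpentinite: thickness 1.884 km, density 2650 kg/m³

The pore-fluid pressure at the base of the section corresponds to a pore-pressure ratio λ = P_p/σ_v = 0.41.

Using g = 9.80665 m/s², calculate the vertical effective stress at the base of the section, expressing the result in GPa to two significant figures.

0.071 GPa

Overburden (lithostatic) stress σ_v:
sandstone: 2420 kg/m³ × 9.80665 m/s² × 2640 m = 6.265×10^7 Pa = 62.65 MPa
chalk: 2120 kg/m³ × 9.80665 m/s² × 404 m = 8.399×10^6 Pa = 8.399 MPa
serpentinite: 2650 kg/m³ × 9.80665 m/s² × 1884 m = 4.896×10^7 Pa = 48.96 MPa
Total = 62.65 + 8.399 + 48.96 = 120.01 MPa
Pore pressure P_p = λ·σ_v = 0.41 × 120.0 MPa = 49.21 MPa
Effective stress σ' = σ_v − P_p = 120.0 − 49.21 = 70.807 MPa = 0.070807 GPa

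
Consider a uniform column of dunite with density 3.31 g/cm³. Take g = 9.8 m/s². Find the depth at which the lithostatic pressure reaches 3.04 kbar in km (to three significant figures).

h = P/(ρg) = 3.04 kbar / (3310 kg/m³ × 9.8 m/s²) = 3.040×10^8 Pa / 32438 Pa/m = 9371.7 m
= 9.3717 km

9.37 km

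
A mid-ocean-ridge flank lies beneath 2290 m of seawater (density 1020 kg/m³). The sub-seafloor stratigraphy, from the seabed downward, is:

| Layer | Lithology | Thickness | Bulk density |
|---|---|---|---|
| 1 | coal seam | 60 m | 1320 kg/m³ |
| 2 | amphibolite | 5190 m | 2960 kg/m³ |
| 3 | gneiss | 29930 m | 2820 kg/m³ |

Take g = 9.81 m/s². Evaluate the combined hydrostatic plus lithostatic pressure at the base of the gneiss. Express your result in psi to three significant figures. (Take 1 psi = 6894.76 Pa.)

145000 psi

seawater: 1020 kg/m³ × 9.81 m/s² × 2290 m = 2.291×10^7 Pa = 3323 psi
coal seam: 1320 kg/m³ × 9.81 m/s² × 60 m = 7.770×10^5 Pa = 112.7 psi
amphibolite: 2960 kg/m³ × 9.81 m/s² × 5190 m = 1.507×10^8 Pa = 21858 psi
gneiss: 2820 kg/m³ × 9.81 m/s² × 29930 m = 8.280×10^8 Pa = 1.201×10^5 psi
Total = 3323 + 112.7 + 21858 + 1.201×10^5 = 1.4538×10^5 psi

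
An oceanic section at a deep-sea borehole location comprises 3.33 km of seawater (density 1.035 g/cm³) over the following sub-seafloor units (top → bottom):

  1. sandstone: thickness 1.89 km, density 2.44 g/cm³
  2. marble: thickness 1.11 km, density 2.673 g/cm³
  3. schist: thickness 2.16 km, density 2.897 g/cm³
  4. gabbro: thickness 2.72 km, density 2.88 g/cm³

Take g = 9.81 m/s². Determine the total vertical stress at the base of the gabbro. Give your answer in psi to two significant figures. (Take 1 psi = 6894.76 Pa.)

seawater: 1035 kg/m³ × 9.81 m/s² × 3330 m = 3.381×10^7 Pa = 4904 psi
sandstone: 2440 kg/m³ × 9.81 m/s² × 1890 m = 4.524×10^7 Pa = 6561 psi
marble: 2673 kg/m³ × 9.81 m/s² × 1110 m = 2.911×10^7 Pa = 4222 psi
schist: 2897 kg/m³ × 9.81 m/s² × 2160 m = 6.139×10^7 Pa = 8903 psi
gabbro: 2880 kg/m³ × 9.81 m/s² × 2720 m = 7.685×10^7 Pa = 11146 psi
Total = 4904 + 6561 + 4222 + 8903 + 11146 = 35736 psi

36000 psi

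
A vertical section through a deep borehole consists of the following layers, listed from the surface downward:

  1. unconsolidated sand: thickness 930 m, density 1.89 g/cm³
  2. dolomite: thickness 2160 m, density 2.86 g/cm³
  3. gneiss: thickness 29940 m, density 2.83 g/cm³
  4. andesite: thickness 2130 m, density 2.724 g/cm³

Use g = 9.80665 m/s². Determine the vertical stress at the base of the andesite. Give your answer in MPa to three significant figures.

unconsolidated sand: 1890 kg/m³ × 9.80665 m/s² × 930 m = 1.724×10^7 Pa = 17.24 MPa
dolomite: 2860 kg/m³ × 9.80665 m/s² × 2160 m = 6.058×10^7 Pa = 60.58 MPa
gneiss: 2830 kg/m³ × 9.80665 m/s² × 29940 m = 8.309×10^8 Pa = 830.9 MPa
andesite: 2724 kg/m³ × 9.80665 m/s² × 2130 m = 5.690×10^7 Pa = 56.90 MPa
Total = 17.24 + 60.58 + 830.9 + 56.90 = 965.64 MPa

966 MPa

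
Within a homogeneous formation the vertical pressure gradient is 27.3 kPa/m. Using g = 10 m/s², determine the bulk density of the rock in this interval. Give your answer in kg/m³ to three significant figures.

2730 kg/m³

ρ = (dP/dz)/g = 27.3 kPa/m / 10 m/s² = 27300 Pa/m / 10 m/s² = 2730.0 kg/m³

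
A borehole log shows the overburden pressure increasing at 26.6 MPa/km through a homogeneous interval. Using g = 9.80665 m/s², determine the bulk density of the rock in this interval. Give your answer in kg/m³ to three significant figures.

ρ = (dP/dz)/g = 26.6 MPa/km / 9.80665 m/s² = 26600 Pa/m / 9.80665 m/s² = 2712.4 kg/m³

2710 kg/m³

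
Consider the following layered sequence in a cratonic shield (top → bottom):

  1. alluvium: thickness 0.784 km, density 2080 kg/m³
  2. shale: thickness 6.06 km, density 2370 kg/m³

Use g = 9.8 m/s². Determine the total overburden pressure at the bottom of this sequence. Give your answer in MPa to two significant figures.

160 MPa

alluvium: 2080 kg/m³ × 9.8 m/s² × 784 m = 1.598×10^7 Pa = 15.98 MPa
shale: 2370 kg/m³ × 9.8 m/s² × 6060 m = 1.407×10^8 Pa = 140.7 MPa
Total = 15.98 + 140.7 = 156.73 MPa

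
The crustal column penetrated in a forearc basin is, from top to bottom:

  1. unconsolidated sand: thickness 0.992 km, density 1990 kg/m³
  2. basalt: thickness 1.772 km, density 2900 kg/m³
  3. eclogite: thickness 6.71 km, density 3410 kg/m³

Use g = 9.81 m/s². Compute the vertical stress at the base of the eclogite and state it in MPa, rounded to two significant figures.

unconsolidated sand: 1990 kg/m³ × 9.81 m/s² × 992 m = 1.937×10^7 Pa = 19.37 MPa
basalt: 2900 kg/m³ × 9.81 m/s² × 1772 m = 5.041×10^7 Pa = 50.41 MPa
eclogite: 3410 kg/m³ × 9.81 m/s² × 6710 m = 2.245×10^8 Pa = 224.5 MPa
Total = 19.37 + 50.41 + 224.5 = 294.24 MPa

290 MPa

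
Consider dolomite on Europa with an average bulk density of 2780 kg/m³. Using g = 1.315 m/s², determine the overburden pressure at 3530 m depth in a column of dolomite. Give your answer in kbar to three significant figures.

dolomite: 2780 kg/m³ × 1.315 m/s² × 3530 m = 1.290×10^7 Pa = 0.1290 kbar

0.129 kbar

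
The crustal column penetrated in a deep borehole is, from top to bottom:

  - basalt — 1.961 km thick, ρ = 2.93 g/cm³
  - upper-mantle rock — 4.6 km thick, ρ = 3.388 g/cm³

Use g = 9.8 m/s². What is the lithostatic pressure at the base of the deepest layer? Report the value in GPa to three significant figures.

basalt: 2930 kg/m³ × 9.8 m/s² × 1961 m = 5.631×10^7 Pa = 0.05631 GPa
upper-mantle rock: 3388 kg/m³ × 9.8 m/s² × 4600 m = 1.527×10^8 Pa = 0.1527 GPa
Total = 0.05631 + 0.1527 = 0.20904 GPa

0.209 GPa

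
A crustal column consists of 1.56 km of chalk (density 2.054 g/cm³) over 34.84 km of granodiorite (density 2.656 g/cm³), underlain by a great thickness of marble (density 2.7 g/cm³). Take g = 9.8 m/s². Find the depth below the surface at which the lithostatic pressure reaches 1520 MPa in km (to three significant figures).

58.4 km

Pressure at base of upper layers: 2054×9.8×1560 + 2656×9.8×34840 = 9.382×10^8 Pa = 938.2 MPa
Remaining pressure to be supplied by marble: 1.520×10^9 − 9.382×10^8 = 5.818×10^8 Pa
Additional depth in marble = 5.818×10^8 Pa / (2700 kg/m³ × 9.8 m/s²) = 21986 m
Total depth = 36400 m + 21986 m = 58386 m
= 58.386 km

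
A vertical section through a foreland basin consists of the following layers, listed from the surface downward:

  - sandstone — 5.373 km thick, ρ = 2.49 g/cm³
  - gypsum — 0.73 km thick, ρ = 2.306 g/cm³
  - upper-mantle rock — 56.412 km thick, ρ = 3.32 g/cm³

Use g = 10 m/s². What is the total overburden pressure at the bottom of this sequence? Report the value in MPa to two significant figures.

2000 MPa

sandstone: 2490 kg/m³ × 10 m/s² × 5373 m = 1.338×10^8 Pa = 133.8 MPa
gypsum: 2306 kg/m³ × 10 m/s² × 730 m = 1.683×10^7 Pa = 16.83 MPa
upper-mantle rock: 3320 kg/m³ × 10 m/s² × 56412 m = 1.873×10^9 Pa = 1873 MPa
Total = 133.8 + 16.83 + 1873 = 2023.5 MPa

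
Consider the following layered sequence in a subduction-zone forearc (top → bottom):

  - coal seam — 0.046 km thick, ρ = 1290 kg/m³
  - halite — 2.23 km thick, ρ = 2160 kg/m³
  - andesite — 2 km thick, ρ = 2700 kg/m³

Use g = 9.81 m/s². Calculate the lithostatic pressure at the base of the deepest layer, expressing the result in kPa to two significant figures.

coal seam: 1290 kg/m³ × 9.81 m/s² × 46 m = 5.821×10^5 Pa = 582.1 kPa
halite: 2160 kg/m³ × 9.81 m/s² × 2230 m = 4.725×10^7 Pa = 47253 kPa
andesite: 2700 kg/m³ × 9.81 m/s² × 2000 m = 5.297×10^7 Pa = 52974 kPa
Total = 582.1 + 47253 + 52974 = 1.0081×10^5 kPa

100000 kPa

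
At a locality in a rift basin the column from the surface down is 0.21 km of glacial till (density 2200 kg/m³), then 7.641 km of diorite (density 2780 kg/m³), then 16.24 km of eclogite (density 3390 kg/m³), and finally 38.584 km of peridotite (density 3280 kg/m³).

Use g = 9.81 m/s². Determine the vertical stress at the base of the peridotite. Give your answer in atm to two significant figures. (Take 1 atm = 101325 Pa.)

20000 atm

glacial till: 2200 kg/m³ × 9.81 m/s² × 210 m = 4.532×10^6 Pa = 44.73 atm
diorite: 2780 kg/m³ × 9.81 m/s² × 7641 m = 2.084×10^8 Pa = 2057 atm
eclogite: 3390 kg/m³ × 9.81 m/s² × 16240 m = 5.401×10^8 Pa = 5330 atm
peridotite: 3280 kg/m³ × 9.81 m/s² × 38584 m = 1.242×10^9 Pa = 12253 atm
Total = 44.73 + 2057 + 5330 + 12253 = 19684 atm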